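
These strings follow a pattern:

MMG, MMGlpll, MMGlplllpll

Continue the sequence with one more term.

Each term is the previous one with lpll appended.
So the next term is MMGlplllpll·lpll.

MMGlplllplllpll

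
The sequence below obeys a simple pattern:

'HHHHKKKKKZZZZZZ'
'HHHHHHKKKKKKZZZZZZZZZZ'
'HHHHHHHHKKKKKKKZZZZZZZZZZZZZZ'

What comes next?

The n-th term is 2n H's then n+3 K's then 4n-2 Z's, where the shown terms are n = 2, 3, 4.
Setting n = 5 gives 10, 8, 18 characters in each block.

HHHHHHHHHHKKKKKKKKZZZZZZZZZZZZZZZZZZ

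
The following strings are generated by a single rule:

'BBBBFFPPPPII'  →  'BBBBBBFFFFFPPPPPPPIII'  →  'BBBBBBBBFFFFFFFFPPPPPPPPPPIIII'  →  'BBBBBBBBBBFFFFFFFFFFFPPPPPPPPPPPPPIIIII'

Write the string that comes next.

BBBBBBBBBBBBFFFFFFFFFFFFFFPPPPPPPPPPPPPPPPIIIIII

Term n consists of 2n+2 B's, followed by 3n-1 F's, followed by 3n+1 P's, followed by n+1 I's (n = 1, 2, …).
At n = 5 the blocks have lengths 12, 14, 16, 6.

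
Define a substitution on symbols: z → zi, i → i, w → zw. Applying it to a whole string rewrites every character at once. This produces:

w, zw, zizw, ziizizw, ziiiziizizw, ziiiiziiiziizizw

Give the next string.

Applying the rule to each of the 16 symbols of ziiiiziiiziizizw gives the pieces zi i i i i zi i i i zi i i zi i zi zw, which concatenate to the answer.

ziiiiiziiiiziiiziizizw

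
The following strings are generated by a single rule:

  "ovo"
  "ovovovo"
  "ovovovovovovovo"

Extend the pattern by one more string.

ovovovovovovovovovovovovovovovo

s(k+1) = s(k)·v·s(k) — each term doubles the last with 'v' between the halves.
So the next term is two copies of ovovovovovovovo with 'v' between the halves.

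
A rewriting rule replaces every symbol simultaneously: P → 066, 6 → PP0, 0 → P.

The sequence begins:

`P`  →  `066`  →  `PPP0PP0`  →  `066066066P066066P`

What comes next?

Rewriting the 17 symbols of 066066066P066066P one by one yields P PP0 PP0 P PP0 PP0 P PP0 PP0 066 P PP0 PP0 P PP0 PP0 066; concatenated:

PPP0PP0PPP0PP0PPP0PP0066PPP0PP0PPP0PP0066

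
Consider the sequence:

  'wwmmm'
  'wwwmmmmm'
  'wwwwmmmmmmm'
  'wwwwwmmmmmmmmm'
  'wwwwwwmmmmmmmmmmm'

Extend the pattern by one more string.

Term n consists of n w's, followed by 2n-1 m's, where the shown terms are n = 2, 3, 4, 5, 6.
For the next term, n = 7, so the run lengths are 7, 13.

wwwwwwwmmmmmmmmmmmmm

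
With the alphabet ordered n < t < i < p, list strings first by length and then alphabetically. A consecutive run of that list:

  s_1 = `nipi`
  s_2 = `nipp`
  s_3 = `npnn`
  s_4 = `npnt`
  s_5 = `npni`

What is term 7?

Stepping forward 2 times from npni: npni → npnp, then the target.

nptn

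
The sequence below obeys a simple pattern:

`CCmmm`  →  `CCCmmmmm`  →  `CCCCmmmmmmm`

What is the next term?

CCCCCmmmmmmmmm

The n-th term is n C's then 2n-1 m's, where the shown terms are n = 2, 3, 4.
At n = 5 the blocks have lengths 5, 9.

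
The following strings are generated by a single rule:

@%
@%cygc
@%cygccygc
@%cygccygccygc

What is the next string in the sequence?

@%cygccygccygccygc

Each term is the previous one with cygc appended.
One more step from @%cygccygccygc gives the answer.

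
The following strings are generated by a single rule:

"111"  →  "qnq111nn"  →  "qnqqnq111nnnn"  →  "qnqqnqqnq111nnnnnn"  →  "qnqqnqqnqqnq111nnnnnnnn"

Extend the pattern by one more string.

Each term wraps the previous one in qnq on the left and nn on the right.
Applying this once more to qnqqnqqnqqnq111nnnnnnnn:

qnqqnqqnqqnqqnq111nnnnnnnnnn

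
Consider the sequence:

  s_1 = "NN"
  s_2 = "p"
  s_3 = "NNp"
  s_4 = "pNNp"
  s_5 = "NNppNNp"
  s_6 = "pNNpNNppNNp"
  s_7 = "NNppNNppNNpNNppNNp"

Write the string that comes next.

Each term (from the third on) is the two preceding terms concatenated in order: term 3 = NN·p = NNp.
Continuing: pNNpNNppNNp · NNppNNppNNpNNppNNp gives term 8.

pNNpNNppNNpNNppNNppNNpNNppNNp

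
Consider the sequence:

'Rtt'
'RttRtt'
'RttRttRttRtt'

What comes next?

Each string is two copies of the previous one concatenated.
So the next term is two copies of RttRttRttRtt.

RttRttRttRttRttRttRttRtt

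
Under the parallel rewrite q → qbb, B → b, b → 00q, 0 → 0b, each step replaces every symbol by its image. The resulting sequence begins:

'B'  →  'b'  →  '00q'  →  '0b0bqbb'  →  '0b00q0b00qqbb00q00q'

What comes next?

Applying the rule to each of the 19 symbols of 0b00q0b00qqbb00q00q gives the pieces 0b 00q 0b 0b qbb 0b 00q 0b 0b qbb qbb 00q 00q 0b 0b qbb 0b 0b qbb, which concatenate to the answer.

0b00q0b0bqbb0b00q0b0bqbbqbb00q00q0b0bqbb0b0bqbb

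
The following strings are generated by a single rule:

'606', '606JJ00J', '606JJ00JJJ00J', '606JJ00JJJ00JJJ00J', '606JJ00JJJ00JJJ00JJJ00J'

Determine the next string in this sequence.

The strings grow by a fixed suffix JJ00J each time.
So the next term is 606JJ00JJJ00JJJ00JJJ00J·JJ00J.

606JJ00JJJ00JJJ00JJJ00JJJ00J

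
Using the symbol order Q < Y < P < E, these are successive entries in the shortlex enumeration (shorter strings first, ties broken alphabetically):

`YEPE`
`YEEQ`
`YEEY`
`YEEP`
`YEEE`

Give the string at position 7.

PQQY

Stepping forward 2 times from YEEE: YEEE → PQQQ, then the target.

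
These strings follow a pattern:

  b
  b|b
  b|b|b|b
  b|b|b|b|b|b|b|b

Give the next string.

b|b|b|b|b|b|b|b|b|b|b|b|b|b|b|b

s(k+1) = s(k)·|·s(k) — each term doubles the last with '|' between the halves.
One more doubling of b|b|b|b|b|b|b|b gives the answer.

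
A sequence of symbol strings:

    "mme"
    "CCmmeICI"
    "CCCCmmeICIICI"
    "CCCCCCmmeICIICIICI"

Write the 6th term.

CCCCCCCCCCmmeICIICIICIICIICI

Each term wraps the previous one in CC on the left and ICI on the right.
From CCCCCCmmeICIICIICI, 2 further steps: CCCCCCmmeICIICIICI → CCCCCCCCmmeICIICIICIICI → (answer).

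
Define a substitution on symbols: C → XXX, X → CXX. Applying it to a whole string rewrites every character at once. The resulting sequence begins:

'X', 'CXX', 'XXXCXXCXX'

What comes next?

CXXCXXCXXXXXCXXCXXXXXCXXCXX

Apply φ to XXXCXXCXX symbol by symbol: X→CXX, X→CXX, X→CXX, C→XXX, X→CXX, X→CXX, C→XXX, X→CXX, X→CXX; joined: CXX CXX CXX XXX CXX CXX XXX CXX CXX.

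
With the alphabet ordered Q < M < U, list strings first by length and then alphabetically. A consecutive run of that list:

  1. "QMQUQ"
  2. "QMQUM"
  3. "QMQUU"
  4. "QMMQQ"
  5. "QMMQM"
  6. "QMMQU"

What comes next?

QMMMQ

The successor of QMMQU increments the rightmost position that isn't already U and resets every position after it to Q.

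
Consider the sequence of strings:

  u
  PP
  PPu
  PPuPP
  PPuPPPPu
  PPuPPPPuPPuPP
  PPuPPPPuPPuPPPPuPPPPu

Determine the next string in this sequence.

From term 3 onward, concatenate the last term with the second-to-last: PP·u = PPu, PPu·PP = PPuPP, …
Continuing: PPuPPPPuPPuPPPPuPPPPu · PPuPPPPuPPuPP gives term 8.

PPuPPPPuPPuPPPPuPPPPuPPuPPPPuPPuPP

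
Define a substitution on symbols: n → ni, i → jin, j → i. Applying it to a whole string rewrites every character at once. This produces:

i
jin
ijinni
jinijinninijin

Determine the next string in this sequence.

ijinnijinijinninijinnijinijinni

Replace each of the 14 characters of jinijinninijin in place — i jin ni jin i jin ni ni jin ni jin i jin ni — and concatenate.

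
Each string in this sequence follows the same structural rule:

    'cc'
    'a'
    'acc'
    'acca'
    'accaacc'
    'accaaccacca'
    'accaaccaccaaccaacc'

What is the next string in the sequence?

accaaccaccaaccaaccaccaaccacca

This is a Fibonacci-style word recurrence s(k) = s(k−1)·s(k−2): e.g. a·cc = acc.
The next term joins accaaccaccaaccaacc and accaaccacca.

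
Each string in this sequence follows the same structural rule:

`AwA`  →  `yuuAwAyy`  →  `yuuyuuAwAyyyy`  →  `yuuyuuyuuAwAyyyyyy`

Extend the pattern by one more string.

Every step adds yuu to the front and yy to the end of the previous string.
So the next term is yuu·yuuyuuyuuAwAyyyyyy·yy.

yuuyuuyuuyuuAwAyyyyyyyy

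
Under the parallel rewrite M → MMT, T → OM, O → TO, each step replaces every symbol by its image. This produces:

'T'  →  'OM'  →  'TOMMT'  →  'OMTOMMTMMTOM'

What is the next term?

Rewriting each symbol of OMTOMMTMMTOM: O→TO, M→MMT, T→OM, O→TO, M→MMT, M→MMT, T→OM, M→MMT, M→MMT, T→OM, O→TO, M→MMT, which concatenates to TO MMT OM TO MMT MMT OM MMT MMT OM TO MMT.

TOMMTOMTOMMTMMTOMMMTMMTOMTOMMT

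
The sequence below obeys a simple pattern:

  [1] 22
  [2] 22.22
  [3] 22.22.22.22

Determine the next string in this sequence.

s(k+1) = s(k)·.·s(k) — each term doubles the last with '.' between the halves.
Doubling 22.22.22.22 with '.' between the halves:

22.22.22.22.22.22.22.22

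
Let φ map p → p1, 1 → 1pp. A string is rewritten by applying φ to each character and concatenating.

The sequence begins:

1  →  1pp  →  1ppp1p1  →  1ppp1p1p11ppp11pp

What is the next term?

1ppp1p1p11ppp11ppp11pp1ppp1p1p11pp1ppp1p1

Replace each of the 17 characters of 1ppp1p1p11ppp11pp in place — 1pp p1 p1 p1 1pp p1 1pp p1 1pp 1pp p1 p1 p1 1pp 1pp p1 p1 — and concatenate.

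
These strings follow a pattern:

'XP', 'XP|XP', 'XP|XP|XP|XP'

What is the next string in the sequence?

s(k+1) = s(k)·|·s(k) — each term doubles the last with '|' between the halves.
Doubling XP|XP|XP|XP with '|' between the halves:

XP|XP|XP|XP|XP|XP|XP|XP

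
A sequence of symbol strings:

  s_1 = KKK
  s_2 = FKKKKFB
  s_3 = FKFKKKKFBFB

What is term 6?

Every step adds FK to the front and FB to the end of the previous string.
From FKFKKKKFBFB, 3 further steps: FKFKKKKFBFB → FKFKFKKKKFBFBFB → FKFKFKFKKKKFBFBFBFB → (answer).

FKFKFKFKFKKKKFBFBFBFBFB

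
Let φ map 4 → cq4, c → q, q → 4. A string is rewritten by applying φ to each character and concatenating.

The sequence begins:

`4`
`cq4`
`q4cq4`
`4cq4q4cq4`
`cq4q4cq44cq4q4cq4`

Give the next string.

Rewriting the 17 symbols of cq4q4cq44cq4q4cq4 one by one yields q 4 cq4 4 cq4 q 4 cq4 cq4 q 4 cq4 4 cq4 q 4 cq4; concatenated:

q4cq44cq4q4cq4cq4q4cq44cq4q4cq4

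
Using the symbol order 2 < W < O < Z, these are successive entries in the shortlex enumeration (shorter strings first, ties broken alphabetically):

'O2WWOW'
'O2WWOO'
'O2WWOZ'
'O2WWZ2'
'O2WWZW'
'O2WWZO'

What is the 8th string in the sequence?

O2WO22

Advancing 2 positions from O2WWZO through O2WWZO → O2WWZZ reaches term 8.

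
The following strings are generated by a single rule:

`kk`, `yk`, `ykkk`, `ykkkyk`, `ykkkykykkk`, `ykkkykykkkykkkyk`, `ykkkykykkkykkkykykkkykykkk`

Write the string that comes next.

This is a Fibonacci-style word recurrence s(k) = s(k−1)·s(k−2): e.g. yk·kk = ykkk.
Continuing: ykkkykykkkykkkykykkkykykkk · ykkkykykkkykkkyk gives term 8.

ykkkykykkkykkkykykkkykykkkykkkykykkkykkkyk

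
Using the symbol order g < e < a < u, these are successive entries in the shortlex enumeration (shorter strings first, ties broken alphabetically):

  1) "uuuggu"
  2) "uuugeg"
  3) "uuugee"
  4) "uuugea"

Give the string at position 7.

uuugae

Continuing the enumeration 3 steps past uuugea: uuugea → uuugeu → uuugag → (answer).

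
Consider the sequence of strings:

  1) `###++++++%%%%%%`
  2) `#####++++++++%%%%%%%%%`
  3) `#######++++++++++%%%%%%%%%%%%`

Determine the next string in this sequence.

#########++++++++++++%%%%%%%%%%%%%%%

Each string has the form #^{2n-1} +^{2n+2} %^{3n}, where the shown terms are n = 2, 3, 4.
At n = 5 the blocks have lengths 9, 12, 15.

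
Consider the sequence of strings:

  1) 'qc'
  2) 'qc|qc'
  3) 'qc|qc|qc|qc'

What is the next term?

qc|qc|qc|qc|qc|qc|qc|qc

s(k+1) = s(k)·|·s(k) — each term doubles the last with '|' between the halves.
So the next term is two copies of qc|qc|qc|qc with '|' between the halves.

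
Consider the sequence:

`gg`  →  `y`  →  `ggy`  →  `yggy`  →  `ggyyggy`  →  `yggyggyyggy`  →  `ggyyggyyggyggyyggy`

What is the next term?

yggyggyyggyggyyggyyggyggyyggy

This is a Fibonacci-style word recurrence s(k) = s(k−2)·s(k−1): e.g. gg·y = ggy.
So term 8 is yggyggyyggy·ggyyggyyggyggyyggy.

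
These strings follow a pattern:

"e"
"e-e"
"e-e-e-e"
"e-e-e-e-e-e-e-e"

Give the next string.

Each string is two copies of the previous one joined by '-'.
One more doubling of e-e-e-e-e-e-e-e gives the answer.

e-e-e-e-e-e-e-e-e-e-e-e-e-e-e-e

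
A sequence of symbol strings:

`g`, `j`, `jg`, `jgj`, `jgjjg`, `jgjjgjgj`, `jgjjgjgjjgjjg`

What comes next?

From term 3 onward, concatenate the last term with the second-to-last: j·g = jg, jg·j = jgj, …
The next term joins jgjjgjgjjgjjg and jgjjgjgj.

jgjjgjgjjgjjgjgjjgjgj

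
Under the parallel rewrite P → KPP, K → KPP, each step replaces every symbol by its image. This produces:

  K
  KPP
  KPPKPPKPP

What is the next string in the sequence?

KPPKPPKPPKPPKPPKPPKPPKPPKPP

Rewriting each symbol of KPPKPPKPP: K→KPP, P→KPP, P→KPP, K→KPP, P→KPP, P→KPP, K→KPP, P→KPP, P→KPP, which concatenates to KPP KPP KPP KPP KPP KPP KPP KPP KPP.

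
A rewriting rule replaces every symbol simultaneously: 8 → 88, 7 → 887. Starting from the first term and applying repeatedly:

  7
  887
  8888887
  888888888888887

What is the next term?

8888888888888888888888888888887

φ(888888888888887) expands symbol-by-symbol to 88 88 88 88 88 88 88 88 88 88 88 88 88 88 887; joining the 15 pieces gives the next term.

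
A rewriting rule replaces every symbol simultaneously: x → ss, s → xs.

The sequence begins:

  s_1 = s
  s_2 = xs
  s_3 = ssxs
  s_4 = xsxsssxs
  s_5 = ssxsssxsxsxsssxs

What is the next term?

xsxsssxsxsxsssxsssxsssxsxsxsssxs

Replace each of the 16 characters of ssxsssxsxsxsssxs in place — xs xs ss xs xs xs ss xs ss xs ss xs xs xs ss xs — and concatenate.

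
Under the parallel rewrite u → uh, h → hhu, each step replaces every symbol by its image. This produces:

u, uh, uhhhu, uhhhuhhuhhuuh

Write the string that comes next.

uhhhuhhuhhuuhhhuhhuuhhhuhhuuhuhhhu

Replace each of the 13 characters of uhhhuhhuhhuuh in place — uh hhu hhu hhu uh hhu hhu uh hhu hhu uh uh hhu — and concatenate.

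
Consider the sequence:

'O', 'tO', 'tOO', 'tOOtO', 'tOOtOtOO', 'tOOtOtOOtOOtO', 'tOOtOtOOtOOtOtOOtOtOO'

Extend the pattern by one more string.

tOOtOtOOtOOtOtOOtOtOOtOOtOtOOtOOtO

This is a Fibonacci-style word recurrence s(k) = s(k−1)·s(k−2): e.g. tO·O = tOO.
The next term joins tOOtOtOOtOOtOtOOtOtOO and tOOtOtOOtOOtO.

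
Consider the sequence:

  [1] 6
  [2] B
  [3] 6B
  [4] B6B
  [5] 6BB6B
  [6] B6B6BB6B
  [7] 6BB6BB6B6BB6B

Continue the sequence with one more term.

Each term (from the third on) is the two preceding terms concatenated in order: term 3 = 6·B = 6B.
So term 8 is B6B6BB6B·6BB6BB6B6BB6B.

B6B6BB6B6BB6BB6B6BB6B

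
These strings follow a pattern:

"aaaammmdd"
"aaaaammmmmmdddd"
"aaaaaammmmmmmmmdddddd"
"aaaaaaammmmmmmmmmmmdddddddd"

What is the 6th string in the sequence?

aaaaaaaaammmmmmmmmmmmmmmmmmdddddddddddd

The n-th term is n+3 a's then 3n m's then 2n d's (n = 1, 2, …).
Setting n = 6 gives 9, 18, 12 characters in each block.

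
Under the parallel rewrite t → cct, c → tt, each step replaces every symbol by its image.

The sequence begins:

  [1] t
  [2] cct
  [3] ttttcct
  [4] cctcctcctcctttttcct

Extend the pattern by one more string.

Applying the rule to each of the 19 symbols of cctcctcctcctttttcct gives the pieces tt tt cct tt tt cct tt tt cct tt tt cct cct cct cct cct tt tt cct, which concatenate to the answer.

ttttcctttttcctttttcctttttcctcctcctcctcctttttcct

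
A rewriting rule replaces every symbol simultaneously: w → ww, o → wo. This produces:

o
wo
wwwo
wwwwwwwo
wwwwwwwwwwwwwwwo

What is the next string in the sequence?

wwwwwwwwwwwwwwwwwwwwwwwwwwwwwwwo

Applying the rule to each of the 16 symbols of wwwwwwwwwwwwwwwo gives the pieces ww ww ww ww ww ww ww ww ww ww ww ww ww ww ww wo, which concatenate to the answer.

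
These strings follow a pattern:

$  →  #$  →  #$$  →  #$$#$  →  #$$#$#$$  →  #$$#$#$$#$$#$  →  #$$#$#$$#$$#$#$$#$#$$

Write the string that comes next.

#$$#$#$$#$$#$#$$#$#$$#$$#$#$$#$$#$

Each term (from the third on) is the previous term followed by the one before it: term 3 = #$·$ = #$$.
So term 8 is #$$#$#$$#$$#$#$$#$#$$·#$$#$#$$#$$#$.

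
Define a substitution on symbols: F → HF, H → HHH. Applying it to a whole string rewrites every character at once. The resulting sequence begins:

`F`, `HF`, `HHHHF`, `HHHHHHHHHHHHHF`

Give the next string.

HHHHHHHHHHHHHHHHHHHHHHHHHHHHHHHHHHHHHHHHF

Applying the rule to each of the 14 symbols of HHHHHHHHHHHHHF gives the pieces HHH HHH HHH HHH HHH HHH HHH HHH HHH HHH HHH HHH HHH HF, which concatenate to the answer.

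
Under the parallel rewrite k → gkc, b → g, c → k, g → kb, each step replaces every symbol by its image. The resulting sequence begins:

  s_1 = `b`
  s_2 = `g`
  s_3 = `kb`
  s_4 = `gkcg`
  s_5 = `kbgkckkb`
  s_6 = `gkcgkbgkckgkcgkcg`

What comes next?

φ(gkcgkbgkckgkcgkcg) expands symbol-by-symbol to kb gkc k kb gkc g kb gkc k gkc kb gkc k kb gkc k kb; joining the 17 pieces gives the next term.

kbgkckkbgkcgkbgkckgkckbgkckkbgkckkb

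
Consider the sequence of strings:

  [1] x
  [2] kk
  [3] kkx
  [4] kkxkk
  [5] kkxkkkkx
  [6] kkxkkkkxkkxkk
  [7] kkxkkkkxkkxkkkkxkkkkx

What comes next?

kkxkkkkxkkxkkkkxkkkkxkkxkkkkxkkxkk

This is a Fibonacci-style word recurrence s(k) = s(k−1)·s(k−2): e.g. kk·x = kkx.
So term 8 is kkxkkkkxkkxkkkkxkkkkx·kkxkkkkxkkxkk.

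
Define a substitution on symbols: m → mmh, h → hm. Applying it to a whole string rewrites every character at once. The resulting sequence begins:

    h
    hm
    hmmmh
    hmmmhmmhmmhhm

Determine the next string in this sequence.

hmmmhmmhmmhhmmmhmmhhmmmhmmhhmhmmmh

Applying the rule to each of the 13 symbols of hmmmhmmhmmhhm gives the pieces hm mmh mmh mmh hm mmh mmh hm mmh mmh hm hm mmh, which concatenate to the answer.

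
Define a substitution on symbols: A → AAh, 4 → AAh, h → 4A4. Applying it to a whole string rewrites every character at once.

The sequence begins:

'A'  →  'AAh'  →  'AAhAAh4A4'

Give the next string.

AAhAAh4A4AAhAAh4A4AAhAAhAAh

Expanding AAhAAh4A4: A→AAh, A→AAh, h→4A4, A→AAh, A→AAh, h→4A4, 4→AAh, A→AAh, 4→AAh. Concatenated: AAh AAh 4A4 AAh AAh 4A4 AAh AAh AAh.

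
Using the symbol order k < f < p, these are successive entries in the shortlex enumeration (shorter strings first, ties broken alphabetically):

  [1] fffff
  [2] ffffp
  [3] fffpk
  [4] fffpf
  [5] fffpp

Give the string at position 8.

Stepping forward 3 times from fffpp: fffpp → ffpkk → ffpkf, then the target.

ffpkp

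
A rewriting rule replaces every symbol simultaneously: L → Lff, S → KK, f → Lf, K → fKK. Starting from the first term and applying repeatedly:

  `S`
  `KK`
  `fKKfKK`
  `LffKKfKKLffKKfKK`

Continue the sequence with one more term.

LffLfLffKKfKKLffKKfKKLffLfLffKKfKKLffKKfKK

φ(LffKKfKKLffKKfKK) expands symbol-by-symbol to Lff Lf Lf fKK fKK Lf fKK fKK Lff Lf Lf fKK fKK Lf fKK fKK; joining the 16 pieces gives the next term.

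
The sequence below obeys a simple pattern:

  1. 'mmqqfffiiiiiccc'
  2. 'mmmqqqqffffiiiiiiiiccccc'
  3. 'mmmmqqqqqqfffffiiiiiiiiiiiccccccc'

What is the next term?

mmmmmqqqqqqqqffffffiiiiiiiiiiiiiiccccccccc

Term n consists of n m's, followed by 2n-2 q's, followed by n+1 f's, followed by 3n-1 i's, followed by 2n-1 c's, where the shown terms are n = 2, 3, 4.
Setting n = 5 gives 5, 8, 6, 14, 9 characters in each block.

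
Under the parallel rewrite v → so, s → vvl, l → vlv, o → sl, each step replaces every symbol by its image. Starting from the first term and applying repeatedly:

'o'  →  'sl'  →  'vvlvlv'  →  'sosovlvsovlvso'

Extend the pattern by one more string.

Applying the rule to each of the 14 symbols of sosovlvsovlvso gives the pieces vvl sl vvl sl so vlv so vvl sl so vlv so vvl sl, which concatenate to the answer.

vvlslvvlslsovlvsovvlslsovlvsovvlsl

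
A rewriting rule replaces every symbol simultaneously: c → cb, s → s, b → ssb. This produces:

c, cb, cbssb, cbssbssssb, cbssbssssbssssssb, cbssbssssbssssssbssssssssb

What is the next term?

Rewriting the 26 symbols of cbssbssssbssssssbssssssssb one by one yields cb ssb s s ssb s s s s ssb s s s s s s ssb s s s s s s s s ssb; concatenated:

cbssbssssbssssssbssssssssbssssssssssb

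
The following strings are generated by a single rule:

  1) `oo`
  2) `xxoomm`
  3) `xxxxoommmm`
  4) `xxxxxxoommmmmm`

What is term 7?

Each term wraps the previous one in xx on the left and mm on the right.
From xxxxxxoommmmmm, 3 further steps: xxxxxxoommmmmm → xxxxxxxxoommmmmmmm → xxxxxxxxxxoommmmmmmmmm → (answer).

xxxxxxxxxxxxoommmmmmmmmmmm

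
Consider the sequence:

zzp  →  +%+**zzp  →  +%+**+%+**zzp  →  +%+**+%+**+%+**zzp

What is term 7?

Each term is the previous one with +%+** prepended.
From +%+**+%+**+%+**zzp, 3 further steps: +%+**+%+**+%+**zzp → +%+**+%+**+%+**+%+**zzp → +%+**+%+**+%+**+%+**+%+**zzp → (answer).

+%+**+%+**+%+**+%+**+%+**+%+**zzp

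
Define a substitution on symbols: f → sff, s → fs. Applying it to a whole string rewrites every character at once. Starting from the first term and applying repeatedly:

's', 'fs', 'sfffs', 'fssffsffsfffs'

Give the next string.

sfffsfssffsfffssffsfffssffsffsfffs

Replace each of the 13 characters of fssffsffsfffs in place — sff fs fs sff sff fs sff sff fs sff sff sff fs — and concatenate.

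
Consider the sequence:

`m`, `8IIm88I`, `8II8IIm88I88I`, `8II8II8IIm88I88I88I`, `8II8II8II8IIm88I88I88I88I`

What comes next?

8II8II8II8II8IIm88I88I88I88I88I

Every step adds 8II to the front and 88I to the end of the previous string.
So the next term is 8II·8II8II8II8IIm88I88I88I88I·88I.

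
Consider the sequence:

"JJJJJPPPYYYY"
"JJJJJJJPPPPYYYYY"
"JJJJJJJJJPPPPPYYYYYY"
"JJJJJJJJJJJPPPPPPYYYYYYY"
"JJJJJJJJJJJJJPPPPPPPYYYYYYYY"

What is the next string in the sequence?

Each string has the form J^{2n-1} P^{n} Y^{n+1}, where the shown terms are n = 3, 4, 5, 6, 7.
Setting n = 8 gives 15, 8, 9 characters in each block.

JJJJJJJJJJJJJJJPPPPPPPPYYYYYYYYY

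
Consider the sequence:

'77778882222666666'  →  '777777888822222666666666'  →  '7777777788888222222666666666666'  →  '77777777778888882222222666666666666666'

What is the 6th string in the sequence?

Term n consists of 2n 7's, followed by n+1 8's, followed by n+2 2's, followed by 3n 6's, where the shown terms are n = 2, 3, 4, 5.
At n = 7 the blocks have lengths 14, 8, 9, 21.

7777777777777788888888222222222666666666666666666666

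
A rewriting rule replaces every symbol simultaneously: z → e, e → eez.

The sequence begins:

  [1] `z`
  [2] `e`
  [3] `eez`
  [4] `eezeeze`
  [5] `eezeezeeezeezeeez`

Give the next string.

Replace each of the 17 characters of eezeezeeezeezeeez in place — eez eez e eez eez e eez eez eez e eez eez e eez eez eez e — and concatenate.

eezeezeeezeezeeezeezeezeeezeezeeezeezeeze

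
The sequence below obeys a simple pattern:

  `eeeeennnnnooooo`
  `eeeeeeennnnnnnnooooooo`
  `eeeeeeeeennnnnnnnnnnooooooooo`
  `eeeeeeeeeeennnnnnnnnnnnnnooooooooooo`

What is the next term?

The n-th term is 2n+1 e's then 3n-1 n's then 2n+1 o's, where the shown terms are n = 2, 3, 4, 5.
For the next term, n = 6, so the run lengths are 13, 17, 13.

eeeeeeeeeeeeennnnnnnnnnnnnnnnnooooooooooooo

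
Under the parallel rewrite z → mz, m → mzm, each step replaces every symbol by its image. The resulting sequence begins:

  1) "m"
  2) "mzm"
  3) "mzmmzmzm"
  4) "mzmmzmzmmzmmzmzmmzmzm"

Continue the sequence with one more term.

Replace each of the 21 characters of mzmmzmzmmzmmzmzmmzmzm in place — mzm mz mzm mzm mz mzm mz mzm mzm mz mzm mzm mz mzm mz mzm mzm mz mzm mz mzm — and concatenate.

mzmmzmzmmzmmzmzmmzmzmmzmmzmzmmzmmzmzmmzmzmmzmmzmzmmzmzm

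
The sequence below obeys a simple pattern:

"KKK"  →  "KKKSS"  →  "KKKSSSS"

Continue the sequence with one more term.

Every step adds SS to the end: s(k+1) = s(k)·SS.
One more step from KKKSSSS gives the answer.

KKKSSSSSS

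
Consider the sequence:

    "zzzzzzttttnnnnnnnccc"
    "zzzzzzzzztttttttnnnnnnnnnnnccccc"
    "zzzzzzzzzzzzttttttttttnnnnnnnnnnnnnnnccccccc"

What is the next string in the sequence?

zzzzzzzzzzzzzzztttttttttttttnnnnnnnnnnnnnnnnnnnccccccccc

The n-th term is 3n z's then 3n-2 t's then 4n-1 n's then 2n-1 c's, where the shown terms are n = 2, 3, 4.
Setting n = 5 gives 15, 13, 19, 9 characters in each block.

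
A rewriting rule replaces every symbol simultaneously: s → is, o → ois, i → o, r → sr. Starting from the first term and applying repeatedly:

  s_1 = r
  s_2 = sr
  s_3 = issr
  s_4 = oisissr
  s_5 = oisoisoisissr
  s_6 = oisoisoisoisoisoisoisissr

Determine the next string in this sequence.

φ(oisoisoisoisoisoisoisissr) expands symbol-by-symbol to ois o is ois o is ois o is ois o is ois o is ois o is ois o is o is is sr; joining the 25 pieces gives the next term.

oisoisoisoisoisoisoisoisoisoisoisoisoisoisoisissr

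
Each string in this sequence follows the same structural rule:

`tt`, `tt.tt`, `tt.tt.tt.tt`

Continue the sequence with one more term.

tt.tt.tt.tt.tt.tt.tt.tt

s(k+1) = s(k)·.·s(k) — each term doubles the last with '.' between the halves.
One more doubling of tt.tt.tt.tt gives the answer.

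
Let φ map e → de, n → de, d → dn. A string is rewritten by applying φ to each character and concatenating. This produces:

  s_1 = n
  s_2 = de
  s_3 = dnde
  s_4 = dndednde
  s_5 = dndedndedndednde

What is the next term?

dndedndedndedndedndedndedndednde

Replace each of the 16 characters of dndedndedndednde in place — dn de dn de dn de dn de dn de dn de dn de dn de — and concatenate.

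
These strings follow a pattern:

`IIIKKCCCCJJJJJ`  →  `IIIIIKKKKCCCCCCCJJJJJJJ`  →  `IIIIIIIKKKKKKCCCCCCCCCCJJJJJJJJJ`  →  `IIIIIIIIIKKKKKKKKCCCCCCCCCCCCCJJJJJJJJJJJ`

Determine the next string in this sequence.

Reading off run lengths: I runs 3, 5, 7, 9; K runs 2, 4, 6, 8; C runs 4, 7, 10, 13; J runs 5, 7, 9, 11 — each is linear in n (n = 1, 2, …).
For the next term, n = 5, so the run lengths are 11, 10, 16, 13.

IIIIIIIIIIIKKKKKKKKKKCCCCCCCCCCCCCCCCJJJJJJJJJJJJJ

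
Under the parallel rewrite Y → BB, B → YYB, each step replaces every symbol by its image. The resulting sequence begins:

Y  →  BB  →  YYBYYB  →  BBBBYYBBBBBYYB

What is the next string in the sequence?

Rewriting the 14 symbols of BBBBYYBBBBBYYB one by one yields YYB YYB YYB YYB BB BB YYB YYB YYB YYB YYB BB BB YYB; concatenated:

YYBYYBYYBYYBBBBBYYBYYBYYBYYBYYBBBBBYYB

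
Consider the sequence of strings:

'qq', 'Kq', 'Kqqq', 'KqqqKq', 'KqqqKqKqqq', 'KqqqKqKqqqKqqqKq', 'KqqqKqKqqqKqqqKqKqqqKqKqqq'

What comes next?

From term 3 onward, concatenate the last term with the second-to-last: Kq·qq = Kqqq, Kqqq·Kq = KqqqKq, …
The next term joins KqqqKqKqqqKqqqKqKqqqKqKqqq and KqqqKqKqqqKqqqKq.

KqqqKqKqqqKqqqKqKqqqKqKqqqKqqqKqKqqqKqqqKq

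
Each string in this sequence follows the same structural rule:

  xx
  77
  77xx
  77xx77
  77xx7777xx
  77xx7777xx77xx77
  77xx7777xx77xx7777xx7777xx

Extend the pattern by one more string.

77xx7777xx77xx7777xx7777xx77xx7777xx77xx77

Each term (from the third on) is the previous term followed by the one before it: term 3 = 77·xx = 77xx.
So term 8 is 77xx7777xx77xx7777xx7777xx·77xx7777xx77xx77.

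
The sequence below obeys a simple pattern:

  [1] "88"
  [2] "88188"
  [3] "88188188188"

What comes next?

s(k+1) = s(k)·1·s(k) — each term doubles the last with '1' between the halves.
Doubling 88188188188 with '1' between the halves:

88188188188188188188188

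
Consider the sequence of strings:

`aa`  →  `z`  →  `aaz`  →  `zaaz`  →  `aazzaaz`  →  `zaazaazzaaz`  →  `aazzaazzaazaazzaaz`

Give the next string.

Each term (from the third on) is the two preceding terms concatenated in order: term 3 = aa·z = aaz.
The next term joins zaazaazzaaz and aazzaazzaazaazzaaz.

zaazaazzaazaazzaazzaazaazzaaz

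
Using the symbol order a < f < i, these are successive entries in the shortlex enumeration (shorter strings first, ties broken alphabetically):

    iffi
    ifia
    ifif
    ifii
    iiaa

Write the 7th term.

iiai

Continuing the enumeration 2 steps past iiaa: iiaa → iiaf → (answer).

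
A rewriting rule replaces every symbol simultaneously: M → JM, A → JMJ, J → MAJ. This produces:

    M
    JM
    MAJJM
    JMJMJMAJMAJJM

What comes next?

Rewriting the 13 symbols of JMJMJMAJMAJJM one by one yields MAJ JM MAJ JM MAJ JM JMJ MAJ JM JMJ MAJ MAJ JM; concatenated:

MAJJMMAJJMMAJJMJMJMAJJMJMJMAJMAJJM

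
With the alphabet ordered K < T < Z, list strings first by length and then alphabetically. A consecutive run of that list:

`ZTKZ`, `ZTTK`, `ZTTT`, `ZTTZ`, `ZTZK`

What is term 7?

Continuing the enumeration 2 steps past ZTZK: ZTZK → ZTZT → (answer).

ZTZZ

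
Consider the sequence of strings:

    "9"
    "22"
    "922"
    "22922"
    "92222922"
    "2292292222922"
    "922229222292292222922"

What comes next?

2292292222922922229222292292222922

From term 3 onward, concatenate the second-to-last term with the last: 9·22 = 922, 22·922 = 22922, …
The next term joins 2292292222922 and 922229222292292222922.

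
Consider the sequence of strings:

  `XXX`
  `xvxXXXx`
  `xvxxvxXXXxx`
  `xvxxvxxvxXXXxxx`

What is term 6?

xvxxvxxvxxvxxvxXXXxxxxx

Every step adds xvx to the front and x to the end of the previous string.
From xvxxvxxvxXXXxxx, 2 further steps: xvxxvxxvxXXXxxx → xvxxvxxvxxvxXXXxxxx → (answer).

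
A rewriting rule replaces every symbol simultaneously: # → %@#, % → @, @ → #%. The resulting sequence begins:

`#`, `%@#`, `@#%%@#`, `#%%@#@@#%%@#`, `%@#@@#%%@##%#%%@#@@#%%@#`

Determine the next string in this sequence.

Replace each of the 24 characters of %@#@@#%%@##%#%%@#@@#%%@# in place — @ #% %@# #% #% %@# @ @ #% %@# %@# @ %@# @ @ #% %@# #% #% %@# @ @ #% %@# — and concatenate.

@#%%@##%#%%@#@@#%%@#%@#@%@#@@#%%@##%#%%@#@@#%%@#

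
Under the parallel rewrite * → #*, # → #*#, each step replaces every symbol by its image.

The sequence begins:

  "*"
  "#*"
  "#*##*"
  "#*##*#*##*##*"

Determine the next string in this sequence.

Applying the rule to each of the 13 symbols of #*##*#*##*##* gives the pieces #*# #* #*# #*# #* #*# #* #*# #*# #* #*# #*# #*, which concatenate to the answer.

#*##*#*##*##*#*##*#*##*##*#*##*##*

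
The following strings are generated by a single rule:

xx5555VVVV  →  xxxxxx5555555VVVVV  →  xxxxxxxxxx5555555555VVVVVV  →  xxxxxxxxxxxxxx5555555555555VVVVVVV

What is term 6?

xxxxxxxxxxxxxxxxxxxxxx5555555555555555555VVVVVVVVV

Each string has the form x^{4n-2} 5^{3n+1} V^{n+3} (n = 1, 2, …).
At n = 6 the blocks have lengths 22, 19, 9.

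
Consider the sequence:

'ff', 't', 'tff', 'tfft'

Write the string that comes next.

tffttff

Each term (from the third on) is the previous term followed by the one before it: term 3 = t·ff = tff.
The next term joins tfft and tff.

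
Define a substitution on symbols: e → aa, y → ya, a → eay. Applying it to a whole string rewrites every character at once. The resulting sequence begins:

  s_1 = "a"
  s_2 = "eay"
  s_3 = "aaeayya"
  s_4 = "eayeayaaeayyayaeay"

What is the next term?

aaeayyaaaeayyaeayeayaaeayyayaeayyaeayaaeayya

Applying the rule to each of the 18 symbols of eayeayaaeayyayaeay gives the pieces aa eay ya aa eay ya eay eay aa eay ya ya eay ya eay aa eay ya, which concatenate to the answer.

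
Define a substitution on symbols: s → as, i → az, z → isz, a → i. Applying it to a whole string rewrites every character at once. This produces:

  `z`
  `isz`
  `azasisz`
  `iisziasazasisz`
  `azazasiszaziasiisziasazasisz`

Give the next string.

Rewriting the 28 symbols of azazasiszaziasiisziasazasisz one by one yields i isz i isz i as az as isz i isz az i as az az as isz az i as i isz i as az as isz; concatenated:

iisziisziasazasisziiszaziasazazasiszaziasiisziasazasisz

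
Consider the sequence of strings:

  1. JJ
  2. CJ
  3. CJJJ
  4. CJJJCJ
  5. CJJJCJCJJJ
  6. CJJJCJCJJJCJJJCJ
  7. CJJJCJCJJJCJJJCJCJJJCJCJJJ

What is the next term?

From term 3 onward, concatenate the last term with the second-to-last: CJ·JJ = CJJJ, CJJJ·CJ = CJJJCJ, …
The next term joins CJJJCJCJJJCJJJCJCJJJCJCJJJ and CJJJCJCJJJCJJJCJ.

CJJJCJCJJJCJJJCJCJJJCJCJJJCJJJCJCJJJCJJJCJ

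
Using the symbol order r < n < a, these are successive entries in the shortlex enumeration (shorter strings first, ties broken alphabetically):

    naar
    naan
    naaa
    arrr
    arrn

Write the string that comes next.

Treat arrn as a base-3 numeral over the given alphabet and add one, carrying through any trailing a's.

arra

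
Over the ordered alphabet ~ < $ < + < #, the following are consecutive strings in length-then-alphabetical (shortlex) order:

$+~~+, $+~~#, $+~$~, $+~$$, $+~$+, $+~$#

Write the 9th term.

$+~++

Stepping forward 3 times from $+~$#: $+~$# → $+~+~ → $+~+$, then the target.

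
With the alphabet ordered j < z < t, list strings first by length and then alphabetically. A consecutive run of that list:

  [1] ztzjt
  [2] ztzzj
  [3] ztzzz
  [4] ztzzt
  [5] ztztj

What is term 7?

Continuing the enumeration 2 steps past ztztj: ztztj → ztztz → (answer).

ztztt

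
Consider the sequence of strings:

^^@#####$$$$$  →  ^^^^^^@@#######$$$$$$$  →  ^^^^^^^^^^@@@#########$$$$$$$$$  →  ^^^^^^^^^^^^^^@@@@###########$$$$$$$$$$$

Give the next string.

^^^^^^^^^^^^^^^^^^@@@@@#############$$$$$$$$$$$$$

Each string has the form ^^{4n-2} @^{n} #^{2n+3} $^{2n+3} (n = 1, 2, …).
Setting n = 5 gives 18, 5, 13, 13 characters in each block.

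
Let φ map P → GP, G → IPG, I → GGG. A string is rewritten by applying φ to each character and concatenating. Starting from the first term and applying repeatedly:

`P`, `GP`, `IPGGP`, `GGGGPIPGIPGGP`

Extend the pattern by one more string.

IPGIPGIPGIPGGPGGGGPIPGGGGGPIPGIPGGP

Applying the rule to each of the 13 symbols of GGGGPIPGIPGGP gives the pieces IPG IPG IPG IPG GP GGG GP IPG GGG GP IPG IPG GP, which concatenate to the answer.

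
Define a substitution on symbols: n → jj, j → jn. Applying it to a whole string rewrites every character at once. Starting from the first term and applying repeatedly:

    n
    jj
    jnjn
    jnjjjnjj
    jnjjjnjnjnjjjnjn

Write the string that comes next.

Applying the rule to each of the 16 symbols of jnjjjnjnjnjjjnjn gives the pieces jn jj jn jn jn jj jn jj jn jj jn jn jn jj jn jj, which concatenate to the answer.

jnjjjnjnjnjjjnjjjnjjjnjnjnjjjnjj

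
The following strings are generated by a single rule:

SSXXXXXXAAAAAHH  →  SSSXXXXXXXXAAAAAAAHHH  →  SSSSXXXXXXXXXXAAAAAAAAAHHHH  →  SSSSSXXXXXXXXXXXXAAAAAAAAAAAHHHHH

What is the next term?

SSSSSSXXXXXXXXXXXXXXAAAAAAAAAAAAAHHHHHH

Reading off run lengths: S runs 2, 3, 4, 5; X runs 6, 8, 10, 12; A runs 5, 7, 9, 11; H runs 2, 3, 4, 5 — each is linear in n, where the shown terms are n = 2, 3, 4, 5.
Setting n = 6 gives 6, 14, 13, 6 characters in each block.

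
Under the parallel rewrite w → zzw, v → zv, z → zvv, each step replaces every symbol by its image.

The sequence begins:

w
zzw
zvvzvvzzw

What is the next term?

Apply φ to zvvzvvzzw symbol by symbol: z→zvv, v→zv, v→zv, z→zvv, v→zv, v→zv, z→zvv, z→zvv, w→zzw; joined: zvv zv zv zvv zv zv zvv zvv zzw.

zvvzvzvzvvzvzvzvvzvvzzw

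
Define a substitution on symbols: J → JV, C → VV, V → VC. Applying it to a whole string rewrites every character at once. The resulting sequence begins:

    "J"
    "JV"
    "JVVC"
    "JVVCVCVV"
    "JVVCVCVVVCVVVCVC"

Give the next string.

Applying the rule to each of the 16 symbols of JVVCVCVVVCVVVCVC gives the pieces JV VC VC VV VC VV VC VC VC VV VC VC VC VV VC VV, which concatenate to the answer.

JVVCVCVVVCVVVCVCVCVVVCVCVCVVVCVV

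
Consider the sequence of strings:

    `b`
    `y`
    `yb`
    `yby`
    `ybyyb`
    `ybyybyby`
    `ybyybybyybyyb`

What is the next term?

ybyybybyybyybybyybyby

Each term (from the third on) is the previous term followed by the one before it: term 3 = y·b = yb.
So term 8 is ybyybybyybyyb·ybyybyby.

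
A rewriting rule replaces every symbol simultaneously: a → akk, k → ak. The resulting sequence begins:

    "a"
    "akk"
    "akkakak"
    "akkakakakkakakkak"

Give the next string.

akkakakakkakakkakakkakakakkakakkakakakkak

Applying the rule to each of the 17 symbols of akkakakakkakakkak gives the pieces akk ak ak akk ak akk ak akk ak ak akk ak akk ak ak akk ak, which concatenate to the answer.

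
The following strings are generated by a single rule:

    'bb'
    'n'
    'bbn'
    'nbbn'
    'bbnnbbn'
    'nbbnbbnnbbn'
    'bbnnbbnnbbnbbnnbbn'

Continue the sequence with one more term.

nbbnbbnnbbnbbnnbbnnbbnbbnnbbn

Each term (from the third on) is the two preceding terms concatenated in order: term 3 = bb·n = bbn.
Continuing: nbbnbbnnbbn · bbnnbbnnbbnbbnnbbn gives term 8.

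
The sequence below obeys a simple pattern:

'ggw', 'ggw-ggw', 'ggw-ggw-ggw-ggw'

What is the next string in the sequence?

Every step duplicates the string with '-' between the halves.
So the next term is two copies of ggw-ggw-ggw-ggw with '-' between the halves.

ggw-ggw-ggw-ggw-ggw-ggw-ggw-ggw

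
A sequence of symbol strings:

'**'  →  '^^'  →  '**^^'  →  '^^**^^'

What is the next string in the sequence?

Each term (from the third on) is the two preceding terms concatenated in order: term 3 = **·^^ = **^^.
Continuing: **^^ · ^^**^^ gives term 5.

**^^^^**^^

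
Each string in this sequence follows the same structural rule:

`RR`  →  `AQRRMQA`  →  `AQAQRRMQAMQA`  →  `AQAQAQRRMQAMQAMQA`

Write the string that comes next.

s(k+1) = AQ·s(k)·MQA, so each term gains AQ as a prefix and MQA as a suffix.
So the next term is AQ·AQAQAQRRMQAMQAMQA·MQA.

AQAQAQAQRRMQAMQAMQAMQA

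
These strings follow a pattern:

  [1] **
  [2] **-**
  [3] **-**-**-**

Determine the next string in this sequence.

s(k+1) = s(k)·-·s(k) — each term doubles the last with '-' between the halves.
So the next term is two copies of **-**-**-** with '-' between the halves.

**-**-**-**-**-**-**-**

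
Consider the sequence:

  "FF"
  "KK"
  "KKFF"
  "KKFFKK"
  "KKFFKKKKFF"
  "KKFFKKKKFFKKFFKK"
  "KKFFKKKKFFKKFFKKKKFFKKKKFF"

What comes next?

KKFFKKKKFFKKFFKKKKFFKKKKFFKKFFKKKKFFKKFFKK

This is a Fibonacci-style word recurrence s(k) = s(k−1)·s(k−2): e.g. KK·FF = KKFF.
So term 8 is KKFFKKKKFFKKFFKKKKFFKKKKFF·KKFFKKKKFFKKFFKK.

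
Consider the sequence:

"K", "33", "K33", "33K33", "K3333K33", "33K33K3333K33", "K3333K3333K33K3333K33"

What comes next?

From term 3 onward, concatenate the second-to-last term with the last: K·33 = K33, 33·K33 = 33K33, …
So term 8 is 33K33K3333K33·K3333K3333K33K3333K33.

33K33K3333K33K3333K3333K33K3333K33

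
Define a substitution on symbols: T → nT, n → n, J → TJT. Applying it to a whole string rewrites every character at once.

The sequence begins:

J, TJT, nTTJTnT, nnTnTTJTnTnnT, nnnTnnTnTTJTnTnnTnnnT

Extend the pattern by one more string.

φ(nnnTnnTnTTJTnTnnTnnnT) expands symbol-by-symbol to n n n nT n n nT n nT nT TJT nT n nT n n nT n n n nT; joining the 21 pieces gives the next term.

nnnnTnnnTnnTnTTJTnTnnTnnnTnnnnT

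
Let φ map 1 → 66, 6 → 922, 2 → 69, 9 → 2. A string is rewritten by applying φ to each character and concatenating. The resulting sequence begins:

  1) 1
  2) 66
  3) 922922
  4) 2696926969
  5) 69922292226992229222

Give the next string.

922226969692696969922226969692696969

Applying the rule to each of the 20 symbols of 69922292226992229222 gives the pieces 922 2 2 69 69 69 2 69 69 69 922 2 2 69 69 69 2 69 69 69, which concatenate to the answer.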